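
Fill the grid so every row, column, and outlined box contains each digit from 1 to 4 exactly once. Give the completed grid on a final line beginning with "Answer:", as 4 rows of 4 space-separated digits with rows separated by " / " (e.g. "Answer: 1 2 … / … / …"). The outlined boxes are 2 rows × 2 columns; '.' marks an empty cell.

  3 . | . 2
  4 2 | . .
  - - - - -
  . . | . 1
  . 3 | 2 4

Step 1. [r2c3∈{1,3}] across row 2, 1 lands solely at r2c3 ⇒ r2c3=1.
Step 2. [r3c2∈{4}] r3c2 has the single candidate 4. So r3c2=4.
Step 3. [r1c3∈{4}] r1c3 is down to just 4. So r1c3=4.
Step 4. [r1c2∈{1}] r1c2's peers cover all but 1 ⇒ r1c2=1.
Step 5. [r2c4∈{3}] r2c4 has the single candidate 3 ⇒ r2c4=3.
Step 6. [r3c3∈{3}] r3c3 is down to just 3. So r3c3=3.
Step 7. [r3c1∈{2}] r3c1 is down to just 2. So r3c1=2.
Step 8. [r4c1∈{1}] only 1 remains possible at r4c1, so r4c1=1.

Answer: 3 1 4 2 / 4 2 1 3 / 2 4 3 1 / 1 3 2 4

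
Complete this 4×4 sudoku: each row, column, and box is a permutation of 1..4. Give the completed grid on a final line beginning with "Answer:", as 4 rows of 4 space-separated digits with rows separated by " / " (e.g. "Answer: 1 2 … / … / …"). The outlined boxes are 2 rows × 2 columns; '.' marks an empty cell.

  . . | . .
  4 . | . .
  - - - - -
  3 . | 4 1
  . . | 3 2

Step 1. [r1c1∈{1,2}] col 1 places 2 nowhere but r1c1 ⇒ r1c1=2.
Step 2. [r2c4∈{3}] nothing but 3 survives at r2c4, so r2c4=3.
Step 3. [r2c2∈{1}] r2c2 has the single candidate 1. So r2c2=1.
Step 4. [r1c3∈{1}] nothing but 1 survives at r1c3, so r1c3=1.
Step 5. [r1c2∈{3}] only 3 remains possible at r1c2, so r1c2=3.
Step 6. [r1c4∈{4}] r1c4 has the single candidate 4, so r1c4=4.
Step 7. [r4c2∈{4}] r4c2's peers cover all but 4. So r4c2=4.
Step 8. [r4c1∈{1}] nothing but 1 survives at r4c1 ⇒ r4c1=1.
Step 9. [r3c2∈{2}] r3c2 has the single candidate 2, so r3c2=2.
Step 10. [r2c3∈{2}] only 2 remains possible at r2c3 ⇒ r2c3=2.

Answer: 2 3 1 4 / 4 1 2 3 / 3 2 4 1 / 1 4 3 2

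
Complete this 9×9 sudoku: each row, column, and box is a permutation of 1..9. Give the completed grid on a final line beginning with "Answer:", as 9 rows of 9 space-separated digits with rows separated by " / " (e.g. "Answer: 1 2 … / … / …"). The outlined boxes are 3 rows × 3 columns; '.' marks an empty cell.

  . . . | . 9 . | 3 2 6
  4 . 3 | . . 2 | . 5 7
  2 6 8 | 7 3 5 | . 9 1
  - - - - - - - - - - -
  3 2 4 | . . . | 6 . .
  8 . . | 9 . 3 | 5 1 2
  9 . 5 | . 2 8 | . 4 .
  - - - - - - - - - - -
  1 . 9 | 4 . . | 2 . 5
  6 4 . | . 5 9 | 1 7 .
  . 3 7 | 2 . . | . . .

Step 1. [r6c2∈{1,7}] across box 4, 1 lands solely at r6c2. So r6c2=1.
Step 2. [r1c4∈{1,8}] across row 1, 8 lands solely at r1c4. So r1c4=8.
Step 3. [r8c9∈{3,8}] in row 8, 8 fits only at r8c9. So r8c9=8.
Step 4. [r9c8∈{6}] only 6 remains possible at r9c8. So r9c8=6.
Step 5. [r9c6∈{1}] r9c6's peers cover all but 1. So r9c6=1.
Step 6. [r4c6∈{7}] r4c6 is down to just 7 ⇒ r4c6=7.
Step 7. [r7c5∈{6,7,8}] 7 has one home in row 7: r7c5 ⇒ r7c5=7.
Step 8. [r1c2∈{5,7}] col 2 places 5 nowhere but r1c2. So r1c2=5.
Step 9. [r9c7∈{4,9}] in col 7, 9 fits only at r9c7. So r9c7=9.
Step 10. [r6c4∈{6}] only 6 remains possible at r6c4 ⇒ r6c4=6.
Step 11. [r2c4∈{1}] only 1 remains possible at r2c4. So r2c4=1.
Step 12. [r4c4∈{5}] r4c4 has the single candidate 5. So r4c4=5.
Step 13. [r9c9∈{4}] only 4 remains possible at r9c9, so r9c9=4.
Step 14. [r6c7∈{7}] r6c7 has the single candidate 7, so r6c7=7.
Step 15. [r5c3∈{6}] r5c3 is down to just 6, so r5c3=6.
Step 16. [r8c4∈{3}] r8c4 is down to just 3. So r8c4=3.
Step 17. [r4c8∈{8}] r4c8 is down to just 8. So r4c8=8.
Step 18. [r6c9∈{3}] r6c9 is down to just 3, so r6c9=3.
Step 19. [r3c7∈{4}] r3c7's peers cover all but 4, so r3c7=4.
Step 20. [r9c1∈{5}] only 5 remains possible at r9c1. So r9c1=5.
Step 21. [r7c6∈{6}] only 6 remains possible at r7c6, so r7c6=6.
Step 22. [r2c7∈{8}] r2c7 is down to just 8, so r2c7=8.
Step 23. [r4c5∈{1}] only 1 remains possible at r4c5, so r4c5=1.
Step 24. [r2c2∈{9}] nothing but 9 survives at r2c2. So r2c2=9.
Step 25. [r1c1∈{7}] r1c1 has the single candidate 7. So r1c1=7.
Step 26. [r9c5∈{8}] only 8 remains possible at r9c5. So r9c5=8.
Step 27. [r8c3∈{2}] r8c3's peers cover all but 2. So r8c3=2.
Step 28. [r2c5∈{6}] r2c5 has the single candidate 6. So r2c5=6.
Step 29. [r4c9∈{9}] r4c9 is down to just 9. So r4c9=9.
Step 30. [r7c2∈{8}] r7c2 is down to just 8 ⇒ r7c2=8.
Step 31. [r7c8∈{3}] r7c8 is down to just 3. So r7c8=3.
Step 32. [r1c6∈{4}] r1c6 is down to just 4 ⇒ r1c6=4.
Step 33. [r1c3∈{1}] r1c3 is down to just 1. So r1c3=1.
Step 34. [r5c5∈{4}] r5c5's peers cover all but 4 ⇒ r5c5=4.
Step 35. [r5c2∈{7}] r5c2's peers cover all but 7 ⇒ r5c2=7.

Answer: 7 5 1 8 9 4 3 2 6 / 4 9 3 1 6 2 8 5 7 / 2 6 8 7 3 5 4 9 1 / 3 2 4 5 1 7 6 8 9 / 8 7 6 9 4 3 5 1 2 / 9 1 5 6 2 8 7 4 3 / 1 8 9 4 7 6 2 3 5 / 6 4 2 3 5 9 1 7 8 / 5 3 7 2 8 1 9 6 4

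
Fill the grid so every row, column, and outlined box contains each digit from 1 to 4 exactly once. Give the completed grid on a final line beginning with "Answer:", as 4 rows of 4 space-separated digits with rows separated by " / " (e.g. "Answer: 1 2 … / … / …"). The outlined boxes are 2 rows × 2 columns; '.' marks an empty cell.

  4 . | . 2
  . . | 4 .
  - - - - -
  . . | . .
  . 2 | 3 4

Step 1. [r1c2∈{1,3}] r1c2 is the only open cell in row 1 admitting 3, so r1c2=3.
Step 2. [r3c4∈{1}] r3c4's peers cover all but 1, so r3c4=1.
Step 3. [r2c2∈{1}] nothing but 1 survives at r2c2. So r2c2=1.
Step 4. [r2c4∈{3}] only 3 remains possible at r2c4. So r2c4=3.
Step 5. [r2c1∈{2}] nothing but 2 survives at r2c1 ⇒ r2c1=2.
Step 6. [r3c2∈{4}] r3c2 has the single candidate 4. So r3c2=4.
Step 7. [r3c3∈{2}] only 2 remains possible at r3c3 ⇒ r3c3=2.
Step 8. [r3c1∈{3}] r3c1 is down to just 3 ⇒ r3c1=3.
Step 9. [r1c3∈{1}] r1c3 is down to just 1 ⇒ r1c3=1.
Step 10. [r4c1∈{1}] only 1 remains possible at r4c1. So r4c1=1.

Answer: 4 3 1 2 / 2 1 4 3 / 3 4 2 1 / 1 2 3 4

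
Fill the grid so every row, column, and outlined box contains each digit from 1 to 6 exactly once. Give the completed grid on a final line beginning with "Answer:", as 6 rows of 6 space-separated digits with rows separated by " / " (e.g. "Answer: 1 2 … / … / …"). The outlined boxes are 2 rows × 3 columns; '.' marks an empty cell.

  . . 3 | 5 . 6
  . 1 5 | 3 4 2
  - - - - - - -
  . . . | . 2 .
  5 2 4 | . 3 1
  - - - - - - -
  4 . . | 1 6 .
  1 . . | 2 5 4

Step 1. [r6c2∈{3,6}] 3 has one home in row 6: r6c2. So r6c2=3.
Step 2. [r3c2∈{6}] r3c2's peers cover all but 6 ⇒ r3c2=6.
Step 3. [r1c2∈{4}] r1c2's peers cover all but 4. So r1c2=4.
Step 4. [r5c2∈{5}] r5c2 is down to just 5 ⇒ r5c2=5.
Step 5. [r2c1∈{6}] r2c1's peers cover all but 6 ⇒ r2c1=6.
Step 6. [r5c6∈{3}] nothing but 3 survives at r5c6, so r5c6=3.
Step 7. [r1c1∈{2}] r1c1 has the single candidate 2 ⇒ r1c1=2.
Step 8. [r5c3∈{2}] nothing but 2 survives at r5c3. So r5c3=2.
Step 9. [r3c3∈{1}] nothing but 1 survives at r3c3, so r3c3=1.
Step 10. [r3c6∈{5}] r3c6's peers cover all but 5. So r3c6=5.
Step 11. [r4c4∈{6}] nothing but 6 survives at r4c4, so r4c4=6.
Step 12. [r3c1∈{3}] r3c1's peers cover all but 3. So r3c1=3.
Step 13. [r1c5∈{1}] r1c5 is down to just 1, so r1c5=1.
Step 14. [r3c4∈{4}] r3c4 has the single candidate 4 ⇒ r3c4=4.
Step 15. [r6c3∈{6}] r6c3 has the single candidate 6, so r6c3=6.

Answer: 2 4 3 5 1 6 / 6 1 5 3 4 2 / 3 6 1 4 2 5 / 5 2 4 6 3 1 / 4 5 2 1 6 3 / 1 3 6 2 5 4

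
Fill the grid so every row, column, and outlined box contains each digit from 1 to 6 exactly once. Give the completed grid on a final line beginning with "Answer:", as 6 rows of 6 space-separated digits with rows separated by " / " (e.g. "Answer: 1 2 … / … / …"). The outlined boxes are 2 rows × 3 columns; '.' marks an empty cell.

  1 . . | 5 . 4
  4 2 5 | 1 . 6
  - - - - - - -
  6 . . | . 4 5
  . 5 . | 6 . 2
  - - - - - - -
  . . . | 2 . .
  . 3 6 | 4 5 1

Step 1. [r3c2∈{1}] r3c2's peers cover all but 1 ⇒ r3c2=1.
Step 2. [r1c3∈{3}] r1c3's peers cover all but 3 ⇒ r1c3=3.
Step 3. [r2c5∈{3}] nothing but 3 survives at r2c5, so r2c5=3.
Step 4. [r4c3∈{4}] only 4 remains possible at r4c3. So r4c3=4.
Step 5. [r5c2∈{4}] only 4 remains possible at r5c2 ⇒ r5c2=4.
Step 6. [r1c5∈{2}] only 2 remains possible at r1c5. So r1c5=2.
Step 7. [r3c3∈{2}] r3c3 has the single candidate 2, so r3c3=2.
Step 8. [r6c1∈{2}] nothing but 2 survives at r6c1, so r6c1=2.
Step 9. [r5c1∈{5}] nothing but 5 survives at r5c1. So r5c1=5.
Step 10. [r5c3∈{1}] r5c3 is down to just 1. So r5c3=1.
Step 11. [r4c1∈{3}] only 3 remains possible at r4c1, so r4c1=3.
Step 12. [r4c5∈{1}] r4c5 has the single candidate 1. So r4c5=1.
Step 13. [r1c2∈{6}] r1c2 is down to just 6 ⇒ r1c2=6.
Step 14. [r5c5∈{6}] r5c5 is down to just 6, so r5c5=6.
Step 15. [r5c6∈{3}] only 3 remains possible at r5c6. So r5c6=3.
Step 16. [r3c4∈{3}] r3c4 has the single candidate 3 ⇒ r3c4=3.

Answer: 1 6 3 5 2 4 / 4 2 5 1 3 6 / 6 1 2 3 4 5 / 3 5 4 6 1 2 / 5 4 1 2 6 3 / 2 3 6 4 5 1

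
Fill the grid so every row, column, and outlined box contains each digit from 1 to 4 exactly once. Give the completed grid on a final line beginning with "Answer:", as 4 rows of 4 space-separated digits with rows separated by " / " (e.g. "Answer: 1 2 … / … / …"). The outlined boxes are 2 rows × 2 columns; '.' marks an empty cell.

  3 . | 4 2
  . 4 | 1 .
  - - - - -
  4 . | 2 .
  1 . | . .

Step 1. [r4c3∈{3}] nothing but 3 survives at r4c3 ⇒ r4c3=3.
Step 2. [r4c4∈{4}] nothing but 4 survives at r4c4. So r4c4=4.
Step 3. [r3c4∈{1}] r3c4 has the single candidate 1, so r3c4=1.
Step 4. [r2c1∈{2}] only 2 remains possible at r2c1, so r2c1=2.
Step 5. [r2c4∈{3}] r2c4 has the single candidate 3, so r2c4=3.
Step 6. [r1c2∈{1}] r1c2 is down to just 1, so r1c2=1.
Step 7. [r3c2∈{3}] r3c2's peers cover all but 3 ⇒ r3c2=3.
Step 8. [r4c2∈{2}] r4c2 is down to just 2. So r4c2=2.

Answer: 3 1 4 2 / 2 4 1 3 / 4 3 2 1 / 1 2 3 4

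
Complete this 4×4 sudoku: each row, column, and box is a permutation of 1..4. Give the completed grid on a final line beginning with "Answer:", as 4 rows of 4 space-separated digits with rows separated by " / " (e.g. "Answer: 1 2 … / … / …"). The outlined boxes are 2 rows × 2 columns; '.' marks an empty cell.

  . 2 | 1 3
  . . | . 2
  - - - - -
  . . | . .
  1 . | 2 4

Step 1. [r4c2∈{3}] nothing but 3 survives at r4c2 ⇒ r4c2=3.
Step 2. [r1c1∈{4}] r1c1's peers cover all but 4 ⇒ r1c1=4.
Step 3. [r3c2∈{4}] nothing but 4 survives at r3c2 ⇒ r3c2=4.
Step 4. [r3c4∈{1}] r3c4's peers cover all but 1, so r3c4=1.
Step 5. [r2c3∈{4}] r2c3 is down to just 4 ⇒ r2c3=4.
Step 6. [r3c1∈{2}] only 2 remains possible at r3c1 ⇒ r3c1=2.
Step 7. [r3c3∈{3}] r3c3 is down to just 3 ⇒ r3c3=3.
Step 8. [r2c1∈{3}] r2c1 has the single candidate 3 ⇒ r2c1=3.
Step 9. [r2c2∈{1}] r2c2 has the single candidate 1, so r2c2=1.

Answer: 4 2 1 3 / 3 1 4 2 / 2 4 3 1 / 1 3 2 4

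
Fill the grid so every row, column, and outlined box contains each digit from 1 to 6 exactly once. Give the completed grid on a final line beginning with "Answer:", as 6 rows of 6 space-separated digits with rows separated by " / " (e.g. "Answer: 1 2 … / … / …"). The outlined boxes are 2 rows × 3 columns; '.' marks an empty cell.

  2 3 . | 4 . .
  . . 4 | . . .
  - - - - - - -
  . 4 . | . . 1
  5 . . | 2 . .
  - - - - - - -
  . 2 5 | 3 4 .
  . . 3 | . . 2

Step 1. [r5c6∈{6}] r5c6 is down to just 6, so r5c6=6.
Step 2. [r2c2∈{1,5,6}] in col 2, 5 fits only at r2c2, so r2c2=5.
Step 3. [r5c1∈{1}] only 1 remains possible at r5c1 ⇒ r5c1=1.
Step 4. [r2c1∈{6}] r2c1 has the single candidate 6. So r2c1=6.
Step 5. [r3c4∈{5,6}] across col 4, 6 lands solely at r3c4 ⇒ r3c4=6.
Step 6. [r2c4∈{1}] r2c4 is down to just 1 ⇒ r2c4=1.
Step 7. [r3c5∈{3,5}] 5 has one home in row 3: r3c5. So r3c5=5.
Step 8. [r4c5∈{3}] r4c5 is down to just 3 ⇒ r4c5=3.
Step 9. [r4c2∈{1,6}] in col 2, 1 fits only at r4c2 ⇒ r4c2=1.
Step 10. [r1c5∈{6}] only 6 remains possible at r1c5, so r1c5=6.
Step 11. [r6c5∈{1}] only 1 remains possible at r6c5 ⇒ r6c5=1.
Step 12. [r6c4∈{5}] r6c4 is down to just 5 ⇒ r6c4=5.
Step 13. [r2c6∈{3}] r2c6's peers cover all but 3. So r2c6=3.
Step 14. [r6c2∈{6}] r6c2 is down to just 6. So r6c2=6.
Step 15. [r1c6∈{5}] r1c6 is down to just 5 ⇒ r1c6=5.
Step 16. [r2c5∈{2}] only 2 remains possible at r2c5, so r2c5=2.
Step 17. [r4c6∈{4}] r4c6's peers cover all but 4, so r4c6=4.
Step 18. [r3c1∈{3}] only 3 remains possible at r3c1. So r3c1=3.
Step 19. [r3c3∈{2}] r3c3 is down to just 2. So r3c3=2.
Step 20. [r6c1∈{4}] r6c1's peers cover all but 4. So r6c1=4.
Step 21. [r1c3∈{1}] nothing but 1 survives at r1c3. So r1c3=1.
Step 22. [r4c3∈{6}] nothing but 6 survives at r4c3 ⇒ r4c3=6.

Answer: 2 3 1 4 6 5 / 6 5 4 1 2 3 / 3 4 2 6 5 1 / 5 1 6 2 3 4 / 1 2 5 3 4 6 / 4 6 3 5 1 2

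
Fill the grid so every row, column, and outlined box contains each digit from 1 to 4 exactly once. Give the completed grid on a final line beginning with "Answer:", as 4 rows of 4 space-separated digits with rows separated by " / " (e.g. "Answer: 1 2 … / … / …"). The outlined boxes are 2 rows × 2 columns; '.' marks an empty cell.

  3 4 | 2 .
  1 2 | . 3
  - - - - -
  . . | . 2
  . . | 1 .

Step 1. [r4c4∈{4}] r4c4 is down to just 4, so r4c4=4.
Step 2. [r4c2∈{3}] nothing but 3 survives at r4c2, so r4c2=3.
Step 3. [r3c1∈{4}] r3c1 has the single candidate 4 ⇒ r3c1=4.
Step 4. [r2c3∈{4}] r2c3 has the single candidate 4, so r2c3=4.
Step 5. [r4c1∈{2}] r4c1 is down to just 2, so r4c1=2.
Step 6. [r1c4∈{1}] r1c4's peers cover all but 1, so r1c4=1.
Step 7. [r3c3∈{3}] nothing but 3 survives at r3c3, so r3c3=3.
Step 8. [r3c2∈{1}] r3c2 has the single candidate 1. So r3c2=1.

Answer: 3 4 2 1 / 1 2 4 3 / 4 1 3 2 / 2 3 1 4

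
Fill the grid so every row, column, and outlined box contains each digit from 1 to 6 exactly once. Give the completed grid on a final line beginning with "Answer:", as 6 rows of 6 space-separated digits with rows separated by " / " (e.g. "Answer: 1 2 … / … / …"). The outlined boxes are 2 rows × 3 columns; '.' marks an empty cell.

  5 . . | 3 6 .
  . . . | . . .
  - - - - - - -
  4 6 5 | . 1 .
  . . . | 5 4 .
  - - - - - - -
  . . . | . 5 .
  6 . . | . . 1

Step 1. [r2c5∈{2}] r2c5 is down to just 2. So r2c5=2.
Step 2. [r1c6∈{4}] r1c6 has the single candidate 4 ⇒ r1c6=4.
Step 3. [r3c4∈{2}] only 2 remains possible at r3c4. So r3c4=2.
Step 4. [r5c6∈{2,3,6}] r5c6 is the only open cell in col 6 admitting 2 ⇒ r5c6=2.
Step 5. [r4c1∈{1,2,3}] in col 1, 2 fits only at r4c1. So r4c1=2.
Step 6. [r2c4∈{1}] r2c4 is down to just 1, so r2c4=1.
Step 7. [r6c4∈{4}] r6c4 is down to just 4 ⇒ r6c4=4.
Step 8. [r2c1∈{3}] r2c1 is down to just 3. So r2c1=3.
Step 9. [r6c5∈{3}] r6c5 has the single candidate 3. So r6c5=3.
Step 10. [r5c1∈{1}] r5c1 is down to just 1 ⇒ r5c1=1.
Step 11. [r6c3∈{2}] r6c3's peers cover all but 2 ⇒ r6c3=2.
Step 12. [r1c3∈{1}] nothing but 1 survives at r1c3 ⇒ r1c3=1.
Step 13. [r4c3∈{3}] nothing but 3 survives at r4c3, so r4c3=3.
Step 14. [r5c3∈{4}] nothing but 4 survives at r5c3. So r5c3=4.
Step 15. [r2c3∈{6}] r2c3 is down to just 6. So r2c3=6.
Step 16. [r2c6∈{5}] nothing but 5 survives at r2c6, so r2c6=5.
Step 17. [r4c6∈{6}] r4c6 has the single candidate 6. So r4c6=6.
Step 18. [r3c6∈{3}] only 3 remains possible at r3c6 ⇒ r3c6=3.
Step 19. [r1c2∈{2}] r1c2 has the single candidate 2, so r1c2=2.
Step 20. [r5c2∈{3}] r5c2 has the single candidate 3, so r5c2=3.
Step 21. [r6c2∈{5}] r6c2's peers cover all but 5. So r6c2=5.
Step 22. [r5c4∈{6}] r5c4 is down to just 6 ⇒ r5c4=6.
Step 23. [r4c2∈{1}] r4c2 is down to just 1, so r4c2=1.
Step 24. [r2c2∈{4}] r2c2's peers cover all but 4, so r2c2=4.

Answer: 5 2 1 3 6 4 / 3 4 6 1 2 5 / 4 6 5 2 1 3 / 2 1 3 5 4 6 / 1 3 4 6 5 2 / 6 5 2 4 3 1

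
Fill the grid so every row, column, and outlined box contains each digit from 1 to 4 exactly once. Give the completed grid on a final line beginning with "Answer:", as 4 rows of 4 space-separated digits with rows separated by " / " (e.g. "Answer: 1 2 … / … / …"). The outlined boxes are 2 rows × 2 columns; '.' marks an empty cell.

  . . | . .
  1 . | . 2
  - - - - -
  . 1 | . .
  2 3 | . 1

Step 1. [r2c3∈{3,4}] 3 has one home in row 2: r2c3, so r2c3=3.
Step 2. [r1c4∈{4}] nothing but 4 survives at r1c4 ⇒ r1c4=4.
Step 3. [r3c3∈{2,4}] in row 3, 2 fits only at r3c3 ⇒ r3c3=2.
Step 4. [r1c3∈{1}] r1c3 is down to just 1. So r1c3=1.
Step 5. [r1c1∈{3}] r1c1 has the single candidate 3, so r1c1=3.
Step 6. [r3c1∈{4}] r3c1's peers cover all but 4. So r3c1=4.
Step 7. [r3c4∈{3}] r3c4 has the single candidate 3, so r3c4=3.
Step 8. [r1c2∈{2}] r1c2 has the single candidate 2. So r1c2=2.
Step 9. [r2c2∈{4}] nothing but 4 survives at r2c2, so r2c2=4.
Step 10. [r4c3∈{4}] r4c3 is down to just 4 ⇒ r4c3=4.

Answer: 3 2 1 4 / 1 4 3 2 / 4 1 2 3 / 2 3 4 1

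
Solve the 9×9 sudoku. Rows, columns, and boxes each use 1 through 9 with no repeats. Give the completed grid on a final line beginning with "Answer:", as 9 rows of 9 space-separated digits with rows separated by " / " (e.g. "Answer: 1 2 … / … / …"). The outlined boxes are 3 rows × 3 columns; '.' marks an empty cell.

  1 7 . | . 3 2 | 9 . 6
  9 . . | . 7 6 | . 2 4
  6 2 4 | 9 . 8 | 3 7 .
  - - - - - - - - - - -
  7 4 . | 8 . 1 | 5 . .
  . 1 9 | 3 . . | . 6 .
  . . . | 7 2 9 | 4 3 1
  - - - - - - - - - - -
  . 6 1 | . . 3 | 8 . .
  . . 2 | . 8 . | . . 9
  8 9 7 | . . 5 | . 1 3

Step 1. [r6c1∈{5}] nothing but 5 survives at r6c1, so r6c1=5.
Step 2. [r1c4∈{4,5}] r1c4 is the only open cell in row 1 admitting 4 ⇒ r1c4=4.
Step 3. [r9c5∈{4,6}] in row 9, 4 fits only at r9c5, so r9c5=4.
Step 4. [r2c4∈{1,5}] in col 4, 5 fits only at r2c4, so r2c4=5.
Step 5. [r7c9∈{2,5,7}] in row 7, 7 fits only at r7c9, so r7c9=7.
Step 6. [r7c8∈{4,5}] r7c8 is the only open cell in row 7 admitting 5 ⇒ r7c8=5.
Step 7. [r9c7∈{2,6}] 2 has one home in box 9: r9c7. So r9c7=2.
Step 8. [r6c3∈{6,8}] r6c3 is the only open cell in row 6 admitting 6. So r6c3=6.
Step 9. [r8c1∈{3,4}] in col 1, 3 fits only at r8c1, so r8c1=3.
Step 10. [r2c2∈{3,8}] col 2 places 3 nowhere but r2c2. So r2c2=3.
Step 11. [r8c7∈{6}] r8c7 is down to just 6 ⇒ r8c7=6.
Step 12. [r1c8∈{8}] r1c8 has the single candidate 8. So r1c8=8.
Step 13. [r5c9∈{2,8}] r5c9 is the only open cell in row 5 admitting 8. So r5c9=8.
Step 14. [r2c7∈{1}] r2c7 has the single candidate 1, so r2c7=1.
Step 15. [r8c4∈{1}] r8c4's peers cover all but 1 ⇒ r8c4=1.
Step 16. [r4c8∈{9}] r4c8's peers cover all but 9, so r4c8=9.
Step 17. [r7c1∈{4}] r7c1 has the single candidate 4 ⇒ r7c1=4.
Step 18. [r8c2∈{5}] r8c2 is down to just 5 ⇒ r8c2=5.
Step 19. [r3c9∈{5}] r3c9's peers cover all but 5. So r3c9=5.
Step 20. [r1c3∈{5}] only 5 remains possible at r1c3, so r1c3=5.
Step 21. [r8c6∈{7}] nothing but 7 survives at r8c6, so r8c6=7.
Step 22. [r5c5∈{5}] r5c5's peers cover all but 5, so r5c5=5.
Step 23. [r5c6∈{4}] nothing but 4 survives at r5c6, so r5c6=4.
Step 24. [r3c5∈{1}] r3c5 has the single candidate 1 ⇒ r3c5=1.
Step 25. [r7c4∈{2}] r7c4 has the single candidate 2 ⇒ r7c4=2.
Step 26. [r2c3∈{8}] r2c3 has the single candidate 8 ⇒ r2c3=8.
Step 27. [r4c5∈{6}] nothing but 6 survives at r4c5, so r4c5=6.
Step 28. [r6c2∈{8}] only 8 remains possible at r6c2. So r6c2=8.
Step 29. [r4c9∈{2}] r4c9 is down to just 2 ⇒ r4c9=2.
Step 30. [r4c3∈{3}] nothing but 3 survives at r4c3, so r4c3=3.
Step 31. [r9c4∈{6}] r9c4 has the single candidate 6 ⇒ r9c4=6.
Step 32. [r7c5∈{9}] nothing but 9 survives at r7c5. So r7c5=9.
Step 33. [r5c7∈{7}] r5c7's peers cover all but 7 ⇒ r5c7=7.
Step 34. [r8c8∈{4}] r8c8's peers cover all but 4 ⇒ r8c8=4.
Step 35. [r5c1∈{2}] only 2 remains possible at r5c1, so r5c1=2.

Answer: 1 7 5 4 3 2 9 8 6 / 9 3 8 5 7 6 1 2 4 / 6 2 4 9 1 8 3 7 5 / 7 4 3 8 6 1 5 9 2 / 2 1 9 3 5 4 7 6 8 / 5 8 6 7 2 9 4 3 1 / 4 6 1 2 9 3 8 5 7 / 3 5 2 1 8 7 6 4 9 / 8 9 7 6 4 5 2 1 3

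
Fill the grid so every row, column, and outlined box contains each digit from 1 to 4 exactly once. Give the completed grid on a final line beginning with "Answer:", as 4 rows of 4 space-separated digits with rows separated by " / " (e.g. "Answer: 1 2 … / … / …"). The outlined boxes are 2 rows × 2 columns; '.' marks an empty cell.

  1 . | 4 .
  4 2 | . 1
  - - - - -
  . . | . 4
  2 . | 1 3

Step 1. [r1c2∈{3}] r1c2 is down to just 3, so r1c2=3.
Step 2. [r1c4∈{2}] nothing but 2 survives at r1c4. So r1c4=2.
Step 3. [r4c2∈{4}] nothing but 4 survives at r4c2, so r4c2=4.
Step 4. [r2c3∈{3}] nothing but 3 survives at r2c3, so r2c3=3.
Step 5. [r3c3∈{2}] r3c3 has the single candidate 2, so r3c3=2.
Step 6. [r3c1∈{3}] only 3 remains possible at r3c1, so r3c1=3.
Step 7. [r3c2∈{1}] r3c2's peers cover all but 1 ⇒ r3c2=1.

Answer: 1 3 4 2 / 4 2 3 1 / 3 1 2 4 / 2 4 1 3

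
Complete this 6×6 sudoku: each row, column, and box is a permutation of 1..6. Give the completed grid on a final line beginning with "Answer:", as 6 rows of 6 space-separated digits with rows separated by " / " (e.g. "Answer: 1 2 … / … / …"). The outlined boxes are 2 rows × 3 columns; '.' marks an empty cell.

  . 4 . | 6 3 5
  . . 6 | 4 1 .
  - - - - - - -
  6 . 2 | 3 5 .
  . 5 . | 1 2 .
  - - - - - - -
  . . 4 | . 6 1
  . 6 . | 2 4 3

Step 1. [r1c1∈{1,2}] across row 1, 2 lands solely at r1c1, so r1c1=2.
Step 2. [r2c1∈{3,5}] row 2 places 5 nowhere but r2c1, so r2c1=5.
Step 3. [r4c1∈{3,4}] in col 1, 4 fits only at r4c1 ⇒ r4c1=4.
Step 4. [r5c1∈{3}] r5c1's peers cover all but 3. So r5c1=3.
Step 5. [r1c3∈{1}] nothing but 1 survives at r1c3, so r1c3=1.
Step 6. [r5c2∈{2}] r5c2 has the single candidate 2 ⇒ r5c2=2.
Step 7. [r2c2∈{3}] r2c2 has the single candidate 3 ⇒ r2c2=3.
Step 8. [r4c6∈{6}] r4c6 is down to just 6 ⇒ r4c6=6.
Step 9. [r3c6∈{4}] r3c6 has the single candidate 4. So r3c6=4.
Step 10. [r4c3∈{3}] r4c3 is down to just 3 ⇒ r4c3=3.
Step 11. [r6c1∈{1}] nothing but 1 survives at r6c1, so r6c1=1.
Step 12. [r2c6∈{2}] r2c6 is down to just 2. So r2c6=2.
Step 13. [r6c3∈{5}] r6c3 is down to just 5, so r6c3=5.
Step 14. [r5c4∈{5}] r5c4 has the single candidate 5, so r5c4=5.
Step 15. [r3c2∈{1}] r3c2's peers cover all but 1. So r3c2=1.

Answer: 2 4 1 6 3 5 / 5 3 6 4 1 2 / 6 1 2 3 5 4 / 4 5 3 1 2 6 / 3 2 4 5 6 1 / 1 6 5 2 4 3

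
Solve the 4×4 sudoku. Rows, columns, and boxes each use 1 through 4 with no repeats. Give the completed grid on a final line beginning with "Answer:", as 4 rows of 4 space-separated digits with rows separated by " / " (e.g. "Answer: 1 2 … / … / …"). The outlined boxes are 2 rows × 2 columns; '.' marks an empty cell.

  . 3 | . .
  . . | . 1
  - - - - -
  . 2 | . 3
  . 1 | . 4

Step 1. [r2c2∈{4}] nothing but 4 survives at r2c2. So r2c2=4.
Step 2. [r1c4∈{2}] r1c4 has the single candidate 2, so r1c4=2.
Step 3. [r3c1∈{4}] r3c1's peers cover all but 4. So r3c1=4.
Step 4. [r3c3∈{1}] r3c3's peers cover all but 1. So r3c3=1.
Step 5. [r4c1∈{3}] only 3 remains possible at r4c1 ⇒ r4c1=3.
Step 6. [r1c1∈{1}] r1c1's peers cover all but 1 ⇒ r1c1=1.
Step 7. [r1c3∈{4}] r1c3 is down to just 4, so r1c3=4.
Step 8. [r2c1∈{2}] r2c1 is down to just 2, so r2c1=2.
Step 9. [r4c3∈{2}] only 2 remains possible at r4c3, so r4c3=2.
Step 10. [r2c3∈{3}] r2c3 has the single candidate 3, so r2c3=3.

Answer: 1 3 4 2 / 2 4 3 1 / 4 2 1 3 / 3 1 2 4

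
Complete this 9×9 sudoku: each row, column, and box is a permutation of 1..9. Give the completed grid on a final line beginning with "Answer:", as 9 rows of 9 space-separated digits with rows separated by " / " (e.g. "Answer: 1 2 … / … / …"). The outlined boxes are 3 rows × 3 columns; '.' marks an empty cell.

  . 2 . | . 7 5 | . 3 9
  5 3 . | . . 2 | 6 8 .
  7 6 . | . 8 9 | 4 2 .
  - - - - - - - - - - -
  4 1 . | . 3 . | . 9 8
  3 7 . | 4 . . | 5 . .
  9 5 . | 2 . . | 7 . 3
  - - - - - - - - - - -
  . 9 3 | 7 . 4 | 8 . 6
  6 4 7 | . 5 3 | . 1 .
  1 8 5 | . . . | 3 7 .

Step 1. [r9c6∈{6}] only 6 remains possible at r9c6. So r9c6=6.
Step 2. [r5c9∈{1,2}] across box 6, 1 lands solely at r5c9 ⇒ r5c9=1.
Step 3. [r2c4∈{1}] r2c4's peers cover all but 1. So r2c4=1.
Step 4. [r5c8∈{6}] only 6 remains possible at r5c8, so r5c8=6.
Step 5. [r1c3∈{1,4,8}] 4 has one home in row 1: r1c3. So r1c3=4.
Step 6. [r6c5∈{1,6}] in col 5, 6 fits only at r6c5, so r6c5=6.
Step 7. [r4c7∈{2}] r4c7 is down to just 2. So r4c7=2.
Step 8. [r5c6∈{8}] only 8 remains possible at r5c6. So r5c6=8.
Step 9. [r9c4∈{9}] r9c4 has the single candidate 9, so r9c4=9.
Step 10. [r9c5∈{2}] nothing but 2 survives at r9c5. So r9c5=2.
Step 11. [r1c4∈{6}] r1c4 is down to just 6, so r1c4=6.
Step 12. [r6c8∈{4}] only 4 remains possible at r6c8. So r6c8=4.
Step 13. [r7c5∈{1}] r7c5 has the single candidate 1, so r7c5=1.
Step 14. [r1c1∈{8}] nothing but 8 survives at r1c1, so r1c1=8.
Step 15. [r8c4∈{8}] r8c4's peers cover all but 8 ⇒ r8c4=8.
Step 16. [r5c5∈{9}] only 9 remains possible at r5c5, so r5c5=9.
Step 17. [r8c7∈{9}] only 9 remains possible at r8c7 ⇒ r8c7=9.
Step 18. [r3c4∈{3}] only 3 remains possible at r3c4, so r3c4=3.
Step 19. [r4c4∈{5}] r4c4 has the single candidate 5. So r4c4=5.
Step 20. [r5c3∈{2}] nothing but 2 survives at r5c3 ⇒ r5c3=2.
Step 21. [r2c9∈{7}] only 7 remains possible at r2c9, so r2c9=7.
Step 22. [r9c9∈{4}] r9c9's peers cover all but 4, so r9c9=4.
Step 23. [r6c3∈{8}] r6c3's peers cover all but 8, so r6c3=8.
Step 24. [r4c6∈{7}] nothing but 7 survives at r4c6. So r4c6=7.
Step 25. [r3c9∈{5}] only 5 remains possible at r3c9, so r3c9=5.
Step 26. [r1c7∈{1}] r1c7 is down to just 1 ⇒ r1c7=1.
Step 27. [r4c3∈{6}] only 6 remains possible at r4c3. So r4c3=6.
Step 28. [r2c3∈{9}] nothing but 9 survives at r2c3. So r2c3=9.
Step 29. [r7c8∈{5}] only 5 remains possible at r7c8. So r7c8=5.
Step 30. [r8c9∈{2}] r8c9 is down to just 2 ⇒ r8c9=2.
Step 31. [r2c5∈{4}] only 4 remains possible at r2c5. So r2c5=4.
Step 32. [r6c6∈{1}] r6c6 is down to just 1 ⇒ r6c6=1.
Step 33. [r3c3∈{1}] r3c3 is down to just 1, so r3c3=1.
Step 34. [r7c1∈{2}] only 2 remains possible at r7c1, so r7c1=2.

Answer: 8 2 4 6 7 5 1 3 9 / 5 3 9 1 4 2 6 8 7 / 7 6 1 3 8 9 4 2 5 / 4 1 6 5 3 7 2 9 8 / 3 7 2 4 9 8 5 6 1 / 9 5 8 2 6 1 7 4 3 / 2 9 3 7 1 4 8 5 6 / 6 4 7 8 5 3 9 1 2 / 1 8 5 9 2 6 3 7 4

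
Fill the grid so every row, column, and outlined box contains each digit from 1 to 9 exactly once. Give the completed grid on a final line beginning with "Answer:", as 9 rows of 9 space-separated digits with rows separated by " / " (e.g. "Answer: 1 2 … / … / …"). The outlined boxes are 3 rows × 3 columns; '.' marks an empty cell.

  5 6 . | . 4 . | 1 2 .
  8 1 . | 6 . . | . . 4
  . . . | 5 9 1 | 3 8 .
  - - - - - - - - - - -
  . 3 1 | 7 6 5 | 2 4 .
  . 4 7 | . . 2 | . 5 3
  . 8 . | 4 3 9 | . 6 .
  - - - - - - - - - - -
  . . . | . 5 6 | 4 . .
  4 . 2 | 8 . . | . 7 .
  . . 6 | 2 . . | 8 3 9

Step 1. [r7c4∈{1,3,9}] 9 has one home in col 4: r7c4. So r7c4=9.
Step 2. [r7c2∈{7}] r7c2 is down to just 7. So r7c2=7.
Step 3. [r1c9∈{7}] r1c9 is down to just 7 ⇒ r1c9=7.
Step 4. [r8c9∈{1,5,6}] col 9 places 5 nowhere but r8c9. So r8c9=5.
Step 5. [r1c4∈{3}] r1c4 has the single candidate 3. So r1c4=3.
Step 6. [r7c8∈{1}] nothing but 1 survives at r7c8. So r7c8=1.
Step 7. [r5c7∈{9}] only 9 remains possible at r5c7, so r5c7=9.
Step 8. [r8c5∈{1}] r8c5 is down to just 1. So r8c5=1.
Step 9. [r2c6∈{7}] r2c6 has the single candidate 7. So r2c6=7.
Step 10. [r2c3∈{3,9}] 3 has one home in row 2: r2c3 ⇒ r2c3=3.
Step 11. [r6c1∈{2}] only 2 remains possible at r6c1, so r6c1=2.
Step 12. [r4c1∈{9}] r4c1 has the single candidate 9. So r4c1=9.
Step 13. [r9c2∈{5}] only 5 remains possible at r9c2, so r9c2=5.
Step 14. [r5c1∈{6}] r5c1's peers cover all but 6, so r5c1=6.
Step 15. [r5c4∈{1}] only 1 remains possible at r5c4. So r5c4=1.
Step 16. [r9c6∈{4}] nothing but 4 survives at r9c6 ⇒ r9c6=4.
Step 17. [r8c7∈{6}] nothing but 6 survives at r8c7 ⇒ r8c7=6.
Step 18. [r9c1∈{1}] nothing but 1 survives at r9c1, so r9c1=1.
Step 19. [r3c3∈{4}] r3c3's peers cover all but 4. So r3c3=4.
Step 20. [r6c7∈{7}] nothing but 7 survives at r6c7, so r6c7=7.
Step 21. [r6c9∈{1}] r6c9's peers cover all but 1. So r6c9=1.
Step 22. [r3c1∈{7}] r3c1 has the single candidate 7. So r3c1=7.
Step 23. [r7c9∈{2}] only 2 remains possible at r7c9. So r7c9=2.
Step 24. [r1c6∈{8}] only 8 remains possible at r1c6. So r1c6=8.
Step 25. [r5c5∈{8}] r5c5's peers cover all but 8, so r5c5=8.
Step 26. [r8c6∈{3}] nothing but 3 survives at r8c6, so r8c6=3.
Step 27. [r2c7∈{5}] nothing but 5 survives at r2c7 ⇒ r2c7=5.
Step 28. [r7c3∈{8}] r7c3 has the single candidate 8, so r7c3=8.
Step 29. [r4c9∈{8}] r4c9's peers cover all but 8. So r4c9=8.
Step 30. [r8c2∈{9}] only 9 remains possible at r8c2. So r8c2=9.
Step 31. [r3c2∈{2}] r3c2 has the single candidate 2 ⇒ r3c2=2.
Step 32. [r1c3∈{9}] r1c3 is down to just 9. So r1c3=9.
Step 33. [r9c5∈{7}] r9c5 has the single candidate 7. So r9c5=7.
Step 34. [r2c8∈{9}] r2c8 is down to just 9. So r2c8=9.
Step 35. [r2c5∈{2}] r2c5 has the single candidate 2, so r2c5=2.
Step 36. [r7c1∈{3}] nothing but 3 survives at r7c1 ⇒ r7c1=3.
Step 37. [r6c3∈{5}] r6c3's peers cover all but 5. So r6c3=5.
Step 38. [r3c9∈{6}] r3c9 has the single candidate 6, so r3c9=6.

Answer: 5 6 9 3 4 8 1 2 7 / 8 1 3 6 2 7 5 9 4 / 7 2 4 5 9 1 3 8 6 / 9 3 1 7 6 5 2 4 8 / 6 4 7 1 8 2 9 5 3 / 2 8 5 4 3 9 7 6 1 / 3 7 8 9 5 6 4 1 2 / 4 9 2 8 1 3 6 7 5 / 1 5 6 2 7 4 8 3 9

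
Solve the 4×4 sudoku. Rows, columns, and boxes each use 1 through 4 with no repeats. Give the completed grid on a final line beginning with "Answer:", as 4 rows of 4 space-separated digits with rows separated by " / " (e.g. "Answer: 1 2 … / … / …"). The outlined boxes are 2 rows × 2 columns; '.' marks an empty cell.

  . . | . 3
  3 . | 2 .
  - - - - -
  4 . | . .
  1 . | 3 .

Step 1. [r4c2∈{2}] r4c2 is down to just 2 ⇒ r4c2=2.
Step 2. [r1c3∈{1,4}] col 3 places 4 nowhere but r1c3, so r1c3=4.
Step 3. [r2c4∈{1}] r2c4 is down to just 1, so r2c4=1.
Step 4. [r1c1∈{2}] r1c1's peers cover all but 2, so r1c1=2.
Step 5. [r3c3∈{1}] r3c3 is down to just 1. So r3c3=1.
Step 6. [r3c4∈{2}] r3c4 is down to just 2, so r3c4=2.
Step 7. [r1c2∈{1}] only 1 remains possible at r1c2, so r1c2=1.
Step 8. [r2c2∈{4}] nothing but 4 survives at r2c2 ⇒ r2c2=4.
Step 9. [r4c4∈{4}] only 4 remains possible at r4c4. So r4c4=4.
Step 10. [r3c2∈{3}] r3c2 has the single candidate 3 ⇒ r3c2=3.

Answer: 2 1 4 3 / 3 4 2 1 / 4 3 1 2 / 1 2 3 4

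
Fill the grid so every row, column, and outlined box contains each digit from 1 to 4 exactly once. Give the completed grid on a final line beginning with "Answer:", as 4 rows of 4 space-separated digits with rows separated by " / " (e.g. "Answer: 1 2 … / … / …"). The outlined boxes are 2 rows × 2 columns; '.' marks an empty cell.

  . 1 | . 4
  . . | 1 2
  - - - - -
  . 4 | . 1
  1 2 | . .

Step 1. [r3c1∈{3}] nothing but 3 survives at r3c1. So r3c1=3.
Step 2. [r4c3∈{3,4}] row 4 places 4 nowhere but r4c3 ⇒ r4c3=4.
Step 3. [r1c3∈{3}] r1c3's peers cover all but 3 ⇒ r1c3=3.
Step 4. [r4c4∈{3}] nothing but 3 survives at r4c4 ⇒ r4c4=3.
Step 5. [r2c1∈{4}] nothing but 4 survives at r2c1. So r2c1=4.
Step 6. [r2c2∈{3}] r2c2 has the single candidate 3, so r2c2=3.
Step 7. [r1c1∈{2}] only 2 remains possible at r1c1. So r1c1=2.
Step 8. [r3c3∈{2}] nothing but 2 survives at r3c3 ⇒ r3c3=2.

Answer: 2 1 3 4 / 4 3 1 2 / 3 4 2 1 / 1 2 4 3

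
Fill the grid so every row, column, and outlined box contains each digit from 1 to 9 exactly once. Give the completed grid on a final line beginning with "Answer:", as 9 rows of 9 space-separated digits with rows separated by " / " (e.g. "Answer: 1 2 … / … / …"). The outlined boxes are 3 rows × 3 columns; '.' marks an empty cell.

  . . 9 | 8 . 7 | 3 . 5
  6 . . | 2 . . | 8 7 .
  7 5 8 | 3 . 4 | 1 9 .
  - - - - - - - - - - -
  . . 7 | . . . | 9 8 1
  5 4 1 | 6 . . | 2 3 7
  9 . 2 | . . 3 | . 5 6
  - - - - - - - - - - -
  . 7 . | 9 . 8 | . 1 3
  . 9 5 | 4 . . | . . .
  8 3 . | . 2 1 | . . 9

Step 1. [r1c8∈{2,4,6}] across box 3, 6 lands solely at r1c8. So r1c8=6.
Step 2. [r1c1∈{1,2,4}] 4 has one home in row 1: r1c1 ⇒ r1c1=4.
Step 3. [r1c5∈{1}] r1c5's peers cover all but 1 ⇒ r1c5=1.
Step 4. [r6c7∈{4}] r6c7 has the single candidate 4, so r6c7=4.
Step 5. [r4c4∈{5}] r4c4 is down to just 5 ⇒ r4c4=5.
Step 6. [r8c6∈{6}] r8c6's peers cover all but 6, so r8c6=6.
Step 7. [r9c4∈{7}] nothing but 7 survives at r9c4 ⇒ r9c4=7.
Step 8. [r7c3∈{4,6}] row 7 places 4 nowhere but r7c3 ⇒ r7c3=4.
Step 9. [r7c7∈{5,6}] row 7 places 6 nowhere but r7c7. So r7c7=6.
Step 10. [r2c6∈{5,9}] r2c6 is the only open cell in col 6 admitting 5. So r2c6=5.
Step 11. [r8c8∈{2}] r8c8 has the single candidate 2. So r8c8=2.
Step 12. [r5c5∈{8,9}] row 5 places 8 nowhere but r5c5 ⇒ r5c5=8.
Step 13. [r9c7∈{5}] nothing but 5 survives at r9c7. So r9c7=5.
Step 14. [r6c2∈{8}] nothing but 8 survives at r6c2. So r6c2=8.
Step 15. [r2c3∈{3}] r2c3 has the single candidate 3 ⇒ r2c3=3.
Step 16. [r8c9∈{8}] r8c9 has the single candidate 8, so r8c9=8.
Step 17. [r3c5∈{6}] only 6 remains possible at r3c5. So r3c5=6.
Step 18. [r9c8∈{4}] r9c8 has the single candidate 4 ⇒ r9c8=4.
Step 19. [r6c4∈{1}] r6c4 has the single candidate 1 ⇒ r6c4=1.
Step 20. [r6c5∈{7}] r6c5 is down to just 7. So r6c5=7.
Step 21. [r1c2∈{2}] r1c2's peers cover all but 2 ⇒ r1c2=2.
Step 22. [r4c6∈{2}] only 2 remains possible at r4c6. So r4c6=2.
Step 23. [r5c6∈{9}] r5c6 has the single candidate 9 ⇒ r5c6=9.
Step 24. [r8c5∈{3}] r8c5 is down to just 3 ⇒ r8c5=3.
Step 25. [r4c1∈{3}] r4c1 has the single candidate 3. So r4c1=3.
Step 26. [r4c2∈{6}] r4c2's peers cover all but 6. So r4c2=6.
Step 27. [r9c3∈{6}] r9c3's peers cover all but 6, so r9c3=6.
Step 28. [r2c2∈{1}] r2c2's peers cover all but 1 ⇒ r2c2=1.
Step 29. [r8c7∈{7}] r8c7 has the single candidate 7. So r8c7=7.
Step 30. [r2c9∈{4}] nothing but 4 survives at r2c9 ⇒ r2c9=4.
Step 31. [r7c1∈{2}] r7c1 has the single candidate 2 ⇒ r7c1=2.
Step 32. [r3c9∈{2}] nothing but 2 survives at r3c9. So r3c9=2.
Step 33. [r7c5∈{5}] only 5 remains possible at r7c5 ⇒ r7c5=5.
Step 34. [r2c5∈{9}] only 9 remains possible at r2c5. So r2c5=9.
Step 35. [r4c5∈{4}] nothing but 4 survives at r4c5. So r4c5=4.
Step 36. [r8c1∈{1}] r8c1's peers cover all but 1, so r8c1=1.

Answer: 4 2 9 8 1 7 3 6 5 / 6 1 3 2 9 5 8 7 4 / 7 5 8 3 6 4 1 9 2 / 3 6 7 5 4 2 9 8 1 / 5 4 1 6 8 9 2 3 7 / 9 8 2 1 7 3 4 5 6 / 2 7 4 9 5 8 6 1 3 / 1 9 5 4 3 6 7 2 8 / 8 3 6 7 2 1 5 4 9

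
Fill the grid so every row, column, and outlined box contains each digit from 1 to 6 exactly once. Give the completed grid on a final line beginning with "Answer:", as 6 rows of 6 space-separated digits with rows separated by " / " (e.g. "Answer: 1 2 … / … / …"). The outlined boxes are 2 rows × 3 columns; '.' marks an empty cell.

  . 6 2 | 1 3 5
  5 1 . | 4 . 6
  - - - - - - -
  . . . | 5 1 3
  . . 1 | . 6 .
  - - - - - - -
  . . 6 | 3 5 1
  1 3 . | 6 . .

Step 1. [r3c3∈{4}] r3c3 is down to just 4 ⇒ r3c3=4.
Step 2. [r3c2∈{2}] nothing but 2 survives at r3c2, so r3c2=2.
Step 3. [r4c6∈{2,4}] 4 has one home in row 4: r4c6 ⇒ r4c6=4.
Step 4. [r6c6∈{2}] nothing but 2 survives at r6c6 ⇒ r6c6=2.
Step 5. [r1c1∈{4}] r1c1 has the single candidate 4. So r1c1=4.
Step 6. [r3c1∈{6}] r3c1 is down to just 6. So r3c1=6.
Step 7. [r2c3∈{3}] r2c3 is down to just 3. So r2c3=3.
Step 8. [r5c1∈{2}] nothing but 2 survives at r5c1 ⇒ r5c1=2.
Step 9. [r4c4∈{2}] r4c4 has the single candidate 2, so r4c4=2.
Step 10. [r4c2∈{5}] only 5 remains possible at r4c2 ⇒ r4c2=5.
Step 11. [r6c3∈{5}] r6c3's peers cover all but 5. So r6c3=5.
Step 12. [r4c1∈{3}] r4c1 has the single candidate 3 ⇒ r4c1=3.
Step 13. [r2c5∈{2}] r2c5 is down to just 2 ⇒ r2c5=2.
Step 14. [r6c5∈{4}] only 4 remains possible at r6c5, so r6c5=4.
Step 15. [r5c2∈{4}] r5c2 has the single candidate 4. So r5c2=4.

Answer: 4 6 2 1 3 5 / 5 1 3 4 2 6 / 6 2 4 5 1 3 / 3 5 1 2 6 4 / 2 4 6 3 5 1 / 1 3 5 6 4 2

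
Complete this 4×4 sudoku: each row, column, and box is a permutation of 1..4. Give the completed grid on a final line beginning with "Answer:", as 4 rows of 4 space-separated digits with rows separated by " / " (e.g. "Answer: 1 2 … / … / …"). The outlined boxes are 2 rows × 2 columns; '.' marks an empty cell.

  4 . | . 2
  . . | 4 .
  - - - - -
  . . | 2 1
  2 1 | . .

Step 1. [r2c4∈{3}] nothing but 3 survives at r2c4 ⇒ r2c4=3.
Step 2. [r3c2∈{3,4}] r3c2 is the only open cell in row 3 admitting 4, so r3c2=4.
Step 3. [r4c3∈{3}] r4c3's peers cover all but 3, so r4c3=3.
Step 4. [r1c2∈{3}] only 3 remains possible at r1c2 ⇒ r1c2=3.
Step 5. [r3c1∈{3}] r3c1's peers cover all but 3. So r3c1=3.
Step 6. [r2c2∈{2}] r2c2 has the single candidate 2. So r2c2=2.
Step 7. [r4c4∈{4}] only 4 remains possible at r4c4, so r4c4=4.
Step 8. [r1c3∈{1}] r1c3 is down to just 1, so r1c3=1.
Step 9. [r2c1∈{1}] r2c1's peers cover all but 1 ⇒ r2c1=1.

Answer: 4 3 1 2 / 1 2 4 3 / 3 4 2 1 / 2 1 3 4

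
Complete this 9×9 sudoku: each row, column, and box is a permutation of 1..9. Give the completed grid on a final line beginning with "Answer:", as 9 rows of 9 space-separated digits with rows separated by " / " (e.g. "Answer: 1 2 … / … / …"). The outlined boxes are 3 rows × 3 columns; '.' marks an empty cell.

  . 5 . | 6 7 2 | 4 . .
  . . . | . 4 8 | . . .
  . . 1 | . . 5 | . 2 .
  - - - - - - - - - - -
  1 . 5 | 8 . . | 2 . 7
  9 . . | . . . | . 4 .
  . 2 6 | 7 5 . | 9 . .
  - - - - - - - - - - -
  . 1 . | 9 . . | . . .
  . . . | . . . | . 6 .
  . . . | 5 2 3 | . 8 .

Step 1. [r4c8∈{3}] only 3 remains possible at r4c8, so r4c8=3.
Step 2. [r6c1∈{3,4,8}] in row 6, 3 fits only at r6c1, so r6c1=3.
Step 3. [r8c4∈{1,4}] r8c4 is the only open cell in col 4 admitting 4. So r8c4=4.
Step 4. [r6c8∈{1}] r6c8 is down to just 1, so r6c8=1.
Step 5. [r1c9∈{1,3,8,9}] across row 1, 1 lands solely at r1c9 ⇒ r1c9=1.
Step 6. [r1c3∈{3,8,9}] r1c3 is the only open cell in row 1 admitting 3, so r1c3=3.
Step 7. [r3c4∈{3}] r3c4 has the single candidate 3 ⇒ r3c4=3.
Step 8. [r8c2∈{3,7,8,9}] in col 2, 3 fits only at r8c2, so r8c2=3.
Step 9. [r1c1∈{8}] r1c1's peers cover all but 8. So r1c1=8.
Step 10. [r5c2∈{7,8}] r5c2 is the only open cell in col 2 admitting 8, so r5c2=8.
Step 11. [r5c3∈{7}] r5c3 has the single candidate 7. So r5c3=7.
Step 12. [r3c7∈{6,7,8}] r3c7 is the only open cell in col 7 admitting 8. So r3c7=8.
Step 13. [r4c2∈{4}] nothing but 4 survives at r4c2. So r4c2=4.
Step 14. [r3c1∈{4,6,7}] r3c1 is the only open cell in row 3 admitting 4 ⇒ r3c1=4.
Step 15. [r3c2∈{6,7,9}] across row 3, 7 lands solely at r3c2. So r3c2=7.
Step 16. [r3c9∈{6,9}] in row 3, 6 fits only at r3c9, so r3c9=6.
Step 17. [r5c9∈{5}] r5c9 has the single candidate 5 ⇒ r5c9=5.
Step 18. [r9c7∈{1,7}] 1 has one home in row 9: r9c7 ⇒ r9c7=1.
Step 19. [r9c1∈{6,7}] r9c1 is the only open cell in row 9 admitting 7, so r9c1=7.
Step 20. [r9c2∈{6,9}] in row 9, 6 fits only at r9c2, so r9c2=6.
Step 21. [r2c2∈{9}] r2c2's peers cover all but 9, so r2c2=9.
Step 22. [r2c3∈{2}] only 2 remains possible at r2c3 ⇒ r2c3=2.
Step 23. [r4c6∈{6,9}] 9 has one home in col 6: r4c6, so r4c6=9.
Step 24. [r4c5∈{6}] nothing but 6 survives at r4c5, so r4c5=6.
Step 25. [r5c6∈{1}] r5c6 has the single candidate 1 ⇒ r5c6=1.
Step 26. [r7c5∈{8}] r7c5 is down to just 8. So r7c5=8.
Step 27. [r8c6∈{7}] r8c6 has the single candidate 7. So r8c6=7.
Step 28. [r8c7∈{5}] r8c7 is down to just 5 ⇒ r8c7=5.
Step 29. [r2c9∈{3}] only 3 remains possible at r2c9. So r2c9=3.
Step 30. [r2c7∈{7}] r2c7 has the single candidate 7 ⇒ r2c7=7.
Step 31. [r7c3∈{4}] nothing but 4 survives at r7c3 ⇒ r7c3=4.
Step 32. [r8c1∈{2}] nothing but 2 survives at r8c1, so r8c1=2.
Step 33. [r8c9∈{9}] nothing but 9 survives at r8c9 ⇒ r8c9=9.
Step 34. [r7c1∈{5}] r7c1's peers cover all but 5 ⇒ r7c1=5.
Step 35. [r1c8∈{9}] only 9 remains possible at r1c8. So r1c8=9.
Step 36. [r7c8∈{7}] r7c8 is down to just 7, so r7c8=7.
Step 37. [r2c8∈{5}] r2c8's peers cover all but 5 ⇒ r2c8=5.
Step 38. [r5c5∈{3}] only 3 remains possible at r5c5. So r5c5=3.
Step 39. [r9c9∈{4}] only 4 remains possible at r9c9 ⇒ r9c9=4.
Step 40. [r9c3∈{9}] r9c3 has the single candidate 9. So r9c3=9.
Step 41. [r5c7∈{6}] nothing but 6 survives at r5c7. So r5c7=6.
Step 42. [r7c6∈{6}] r7c6 has the single candidate 6. So r7c6=6.
Step 43. [r5c4∈{2}] r5c4 is down to just 2, so r5c4=2.
Step 44. [r2c1∈{6}] r2c1 has the single candidate 6, so r2c1=6.
Step 45. [r8c3∈{8}] r8c3 has the single candidate 8. So r8c3=8.
Step 46. [r3c5∈{9}] r3c5 has the single candidate 9, so r3c5=9.
Step 47. [r7c9∈{2}] nothing but 2 survives at r7c9, so r7c9=2.
Step 48. [r7c7∈{3}] nothing but 3 survives at r7c7, so r7c7=3.
Step 49. [r8c5∈{1}] r8c5 has the single candidate 1, so r8c5=1.
Step 50. [r2c4∈{1}] only 1 remains possible at r2c4 ⇒ r2c4=1.
Step 51. [r6c6∈{4}] r6c6's peers cover all but 4. So r6c6=4.
Step 52. [r6c9∈{8}] r6c9 is down to just 8 ⇒ r6c9=8.

Answer: 8 5 3 6 7 2 4 9 1 / 6 9 2 1 4 8 7 5 3 / 4 7 1 3 9 5 8 2 6 / 1 4 5 8 6 9 2 3 7 / 9 8 7 2 3 1 6 4 5 / 3 2 6 7 5 4 9 1 8 / 5 1 4 9 8 6 3 7 2 / 2 3 8 4 1 7 5 6 9 / 7 6 9 5 2 3 1 8 4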